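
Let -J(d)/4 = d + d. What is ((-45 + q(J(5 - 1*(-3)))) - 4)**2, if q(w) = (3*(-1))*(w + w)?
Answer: 112225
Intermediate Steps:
J(d) = -8*d (J(d) = -4*(d + d) = -8*d)
q(w) = -6*w
((-45 + q(J(5 - 1*(-3)))) - 4)**2 = ((-45 - (-48)*(5 - 1*(-3))) - 4)**2 = ((-45 - (-48)*(5 + 3)) - 4)**2 = ((-45 - (-48)*8) - 4)**2 = ((-45 - 6*(-64)) - 4)**2 = ((-45 + 384) - 4)**2 = (339 - 4)**2 = 335**2 = 112225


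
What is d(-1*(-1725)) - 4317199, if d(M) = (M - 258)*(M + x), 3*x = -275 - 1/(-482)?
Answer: -925969229/482 ≈ -1.9211e+6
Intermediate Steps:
x = -44183/482 (x = (-275 - 1/(-482))/3 = (-275 - 1*(-1/482))/3 = (-275 + 1/482)/3 = (⅓)*(-132549/482) = -44183/482 ≈ -91.666)
d(M) = (-258 + M)*(-44183/482 + M) (d(M) = (M - 258)*(M - 44183/482) = (-258 + M)*(-44183/482 + M))
d(-1*(-1725)) - 4317199 = (5699607/241 + (-1*(-1725))² - (-168539)*(-1725)/482) - 4317199 = (5699607/241 + 1725² - 168539/482*1725) - 4317199 = (5699607/241 + 2975625 - 290729775/482) - 4317199 = 1154920689/482 - 4317199 = -925969229/482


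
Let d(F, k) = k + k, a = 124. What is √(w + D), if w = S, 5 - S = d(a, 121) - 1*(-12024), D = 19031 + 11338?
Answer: 6*√503 ≈ 134.57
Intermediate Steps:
D = 30369
d(F, k) = 2*k
S = -12261 (S = 5 - (2*121 - 1*(-12024)) = 5 - (242 + 12024) = 5 - 1*12266 = 5 - 12266 = -12261)
w = -12261
√(w + D) = √(-12261 + 30369) = √18108 = 6*√503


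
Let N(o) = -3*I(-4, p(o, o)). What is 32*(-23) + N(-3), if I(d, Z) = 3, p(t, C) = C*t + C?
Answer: -745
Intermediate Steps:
p(t, C) = C + C*t
N(o) = -9 (N(o) = -3*3 = -9)
32*(-23) + N(-3) = 32*(-23) - 9 = -736 - 9 = -745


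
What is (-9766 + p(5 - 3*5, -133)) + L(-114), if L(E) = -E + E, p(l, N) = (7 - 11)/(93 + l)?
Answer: -810582/83 ≈ -9766.0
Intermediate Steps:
p(l, N) = -4/(93 + l)
L(E) = 0
(-9766 + p(5 - 3*5, -133)) + L(-114) = (-9766 - 4/(93 + (5 - 3*5))) + 0 = (-9766 - 4/(93 + (5 - 15))) + 0 = (-9766 - 4/(93 - 10)) + 0 = (-9766 - 4/83) + 0 = -810582/83 + 0 = -810582/83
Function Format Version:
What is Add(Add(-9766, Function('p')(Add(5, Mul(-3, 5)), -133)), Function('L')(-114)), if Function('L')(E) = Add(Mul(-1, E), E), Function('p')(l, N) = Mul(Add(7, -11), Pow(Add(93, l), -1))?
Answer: Rational(-810582, 83) ≈ -9766.0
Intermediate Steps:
Function('p')(l, N) = Mul(-4, Pow(Add(93, l), -1))
Function('L')(E) = 0
Add(Add(-9766, Function('p')(Add(5, Mul(-3, 5)), -133)), Function('L')(-114)) = Add(Add(-9766, Mul(-4, Pow(Add(93, Add(5, Mul(-3, 5))), -1))), 0) = Add(Add(-9766, Mul(-4, Pow(Add(93, Add(5, -15)), -1))), 0) = Add(Add(-9766, Mul(-4, Pow(Add(93, -10), -1))), 0) = Add(Add(-9766, Mul(-4, Pow(83, -1))), 0) = Add(Add(-9766, Mul(-4, Rational(1, 83))), 0) = Add(Add(-9766, Rational(-4, 83)), 0) = Add(Rational(-810582, 83), 0) = Rational(-810582, 83)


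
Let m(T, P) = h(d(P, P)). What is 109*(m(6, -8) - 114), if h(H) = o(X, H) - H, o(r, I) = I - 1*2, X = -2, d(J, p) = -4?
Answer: -12644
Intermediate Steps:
o(r, I) = -2 + I (o(r, I) = I - 2 = -2 + I)
h(H) = -2 (h(H) = (-2 + H) - H = -2)
m(T, P) = -2
109*(m(6, -8) - 114) = 109*(-2 - 114) = 109*(-116) = -12644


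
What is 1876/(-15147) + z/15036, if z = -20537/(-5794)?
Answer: -54374463215/439861730616 ≈ -0.12362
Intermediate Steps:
z = 20537/5794 (z = -20537*(-1/5794) = 20537/5794 ≈ 3.5445)
1876/(-15147) + z/15036 = 1876/(-15147) + (20537/5794)/15036 = 1876*(-1/15147) + (20537/5794)*(1/15036) = -1876/15147 + 20537/87118584 = -54374463215/439861730616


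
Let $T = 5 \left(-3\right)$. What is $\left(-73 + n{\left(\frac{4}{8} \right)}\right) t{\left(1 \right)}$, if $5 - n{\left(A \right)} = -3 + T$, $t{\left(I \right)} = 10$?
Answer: $-500$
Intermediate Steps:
$T = -15$
$n{\left(A \right)} = 23$ ($n{\left(A \right)} = 5 - \left(-3 - 15\right) = 5 - -18 = 5 + 18 = 23$)
$\left(-73 + n{\left(\frac{4}{8} \right)}\right) t{\left(1 \right)} = \left(-73 + 23\right) 10 = \left(-50\right) 10 = -500$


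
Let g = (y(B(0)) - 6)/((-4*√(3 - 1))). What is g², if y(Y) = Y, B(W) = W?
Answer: 9/8 ≈ 1.1250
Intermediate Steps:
g = 3*√2/4 (g = (0 - 6)/((-4*√(3 - 1))) = -6*(-√2/8) = -(-3)*√2/4 = 3*√2/4 ≈ 1.0607)
g² = (3*√2/4)² = 9/8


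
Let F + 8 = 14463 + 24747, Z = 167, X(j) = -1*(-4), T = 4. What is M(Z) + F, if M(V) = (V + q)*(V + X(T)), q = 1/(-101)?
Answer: 6843488/101 ≈ 67757.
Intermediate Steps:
X(j) = 4
q = -1/101 ≈ -0.0099010
F = 39202 (F = -8 + (14463 + 24747) = -8 + 39210 = 39202)
M(V) = (4 + V)*(-1/101 + V) (M(V) = (V - 1/101)*(V + 4) = (-1/101 + V)*(4 + V) = (4 + V)*(-1/101 + V))
M(Z) + F = (-4/101 + 167² + (403/101)*167) + 39202 = (-4/101 + 27889 + 67301/101) + 39202 = 2884086/101 + 39202 = 6843488/101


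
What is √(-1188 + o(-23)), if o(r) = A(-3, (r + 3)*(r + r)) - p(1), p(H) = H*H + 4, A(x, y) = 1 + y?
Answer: 4*I*√17 ≈ 16.492*I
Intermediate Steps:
p(H) = 4 + H² (p(H) = H² + 4 = 4 + H²)
o(r) = -4 + 2*r*(3 + r) (o(r) = (1 + (r + 3)*(r + r)) - (4 + 1²) = (1 + (3 + r)*(2*r)) - (4 + 1) = (1 + 2*r*(3 + r)) - 1*5 = (1 + 2*r*(3 + r)) - 5 = -4 + 2*r*(3 + r))
√(-1188 + o(-23)) = √(-1188 + (-4 + 2*(-23)*(3 - 23))) = √(-1188 + (-4 + 2*(-23)*(-20))) = √(-1188 + (-4 + 920)) = √(-1188 + 916) = √(-272) = 4*I*√17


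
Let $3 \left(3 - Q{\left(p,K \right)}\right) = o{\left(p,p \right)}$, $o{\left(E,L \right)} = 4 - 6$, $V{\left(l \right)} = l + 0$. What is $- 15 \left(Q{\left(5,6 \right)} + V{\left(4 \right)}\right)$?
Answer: $-115$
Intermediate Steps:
$V{\left(l \right)} = l$
$o{\left(E,L \right)} = -2$ ($o{\left(E,L \right)} = 4 - 6 = -2$)
$Q{\left(p,K \right)} = \frac{11}{3}$ ($Q{\left(p,K \right)} = 3 - - \frac{2}{3} = 3 + \frac{2}{3} = \frac{11}{3}$)
$- 15 \left(Q{\left(5,6 \right)} + V{\left(4 \right)}\right) = - 15 \left(\frac{11}{3} + 4\right) = \left(-15\right) \frac{23}{3} = -115$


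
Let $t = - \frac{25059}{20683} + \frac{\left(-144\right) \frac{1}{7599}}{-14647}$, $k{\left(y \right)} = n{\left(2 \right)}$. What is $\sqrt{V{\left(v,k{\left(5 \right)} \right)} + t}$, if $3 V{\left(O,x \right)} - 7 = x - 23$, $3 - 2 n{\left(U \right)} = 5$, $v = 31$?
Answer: $\frac{2 i \sqrt{9112859117034437164413741}}{2302070703699} \approx 2.6226 i$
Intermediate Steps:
$n{\left(U \right)} = -1$ ($n{\left(U \right)} = \frac{3}{2} - \frac{5}{2} = -1$)
$k{\left(y \right)} = -1$
$V{\left(O,x \right)} = - \frac{16}{3} + \frac{x}{3}$ ($V{\left(O,x \right)} = \frac{7}{3} + \frac{x - 23}{3} = \frac{7}{3} + \frac{-23 + x}{3} = \frac{7}{3} + \left(- \frac{23}{3} + \frac{x}{3}\right) = - \frac{16}{3} + \frac{x}{3}$)
$t = - \frac{929709232425}{767356901233}$ ($t = \left(-25059\right) \frac{1}{20683} + \left(-144\right) \frac{1}{7599} \left(- \frac{1}{14647}\right) = - \frac{25059}{20683} - - \frac{48}{37100851} = - \frac{25059}{20683} + \frac{48}{37100851} = - \frac{929709232425}{767356901233} \approx -1.2116$)
$\sqrt{V{\left(v,k{\left(5 \right)} \right)} + t} = \sqrt{\left(- \frac{16}{3} + \frac{1}{3} \left(-1\right)\right) - \frac{929709232425}{767356901233}} = \sqrt{\left(- \frac{16}{3} - \frac{1}{3}\right) - \frac{929709232425}{767356901233}} = \sqrt{- \frac{17}{3} - \frac{929709232425}{767356901233}} = \sqrt{- \frac{15834195018236}{2302070703699}} = \frac{2 i \sqrt{9112859117034437164413741}}{2302070703699}$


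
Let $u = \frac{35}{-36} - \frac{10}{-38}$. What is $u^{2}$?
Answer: $\frac{235225}{467856} \approx 0.50277$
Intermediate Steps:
$u = - \frac{485}{684}$ ($u = 35 \left(- \frac{1}{36}\right) - - \frac{5}{19} = - \frac{35}{36} + \frac{5}{19} = - \frac{485}{684} \approx -0.70906$)
$u^{2} = \left(- \frac{485}{684}\right)^{2} = \frac{235225}{467856}$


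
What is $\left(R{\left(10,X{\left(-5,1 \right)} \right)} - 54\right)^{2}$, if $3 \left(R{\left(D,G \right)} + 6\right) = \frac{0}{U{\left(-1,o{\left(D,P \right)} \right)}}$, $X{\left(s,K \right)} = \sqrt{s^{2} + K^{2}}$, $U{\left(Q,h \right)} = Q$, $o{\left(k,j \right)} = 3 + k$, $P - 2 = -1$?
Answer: $3600$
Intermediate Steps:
$P = 1$ ($P = 2 - 1 = 1$)
$X{\left(s,K \right)} = \sqrt{K^{2} + s^{2}}$
$R{\left(D,G \right)} = -6$ ($R{\left(D,G \right)} = -6 + \frac{0 \frac{1}{-1}}{3} = -6 + \frac{0 \left(-1\right)}{3} = -6 + \frac{1}{3} \cdot 0 = -6 + 0 = -6$)
$\left(R{\left(10,X{\left(-5,1 \right)} \right)} - 54\right)^{2} = \left(-6 - 54\right)^{2} = \left(-60\right)^{2} = 3600$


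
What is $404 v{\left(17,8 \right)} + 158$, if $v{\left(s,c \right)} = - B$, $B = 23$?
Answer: $-9134$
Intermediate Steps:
$v{\left(s,c \right)} = -23$ ($v{\left(s,c \right)} = \left(-1\right) 23 = -23$)
$404 v{\left(17,8 \right)} + 158 = 404 \left(-23\right) + 158 = -9292 + 158 = -9134$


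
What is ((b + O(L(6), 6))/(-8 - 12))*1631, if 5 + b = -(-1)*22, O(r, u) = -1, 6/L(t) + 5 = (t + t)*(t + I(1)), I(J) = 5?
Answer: -6524/5 ≈ -1304.8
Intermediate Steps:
L(t) = 6/(-5 + 2*t*(5 + t)) (L(t) = 6/(-5 + (t + t)*(t + 5)) = 6/(-5 + (2*t)*(5 + t)) = 6/(-5 + 2*t*(5 + t)))
b = 17 (b = -5 - (-1)*22 = -5 - 1*(-22) = -5 + 22 = 17)
((b + O(L(6), 6))/(-8 - 12))*1631 = ((17 - 1)/(-8 - 12))*1631 = (16/(-20))*1631 = (16*(-1/20))*1631 = -⅘*1631 = -6524/5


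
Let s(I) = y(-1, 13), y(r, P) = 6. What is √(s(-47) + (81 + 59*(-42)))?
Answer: I*√2391 ≈ 48.898*I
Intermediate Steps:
s(I) = 6
√(s(-47) + (81 + 59*(-42))) = √(6 + (81 + 59*(-42))) = √(6 + (81 - 2478)) = √(6 - 2397) = √(-2391) = I*√2391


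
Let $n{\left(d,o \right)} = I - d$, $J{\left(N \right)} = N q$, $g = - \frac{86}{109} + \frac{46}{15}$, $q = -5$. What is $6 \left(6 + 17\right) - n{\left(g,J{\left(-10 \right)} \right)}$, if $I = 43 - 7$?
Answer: $\frac{170494}{1635} \approx 104.28$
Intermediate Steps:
$I = 36$
$g = \frac{3724}{1635}$ ($g = \left(-86\right) \frac{1}{109} + 46 \cdot \frac{1}{15} = - \frac{86}{109} + \frac{46}{15} = \frac{3724}{1635} \approx 2.2777$)
$J{\left(N \right)} = - 5 N$ ($J{\left(N \right)} = N \left(-5\right) = - 5 N$)
$n{\left(d,o \right)} = 36 - d$
$6 \left(6 + 17\right) - n{\left(g,J{\left(-10 \right)} \right)} = 6 \left(6 + 17\right) - \left(36 - \frac{3724}{1635}\right) = 6 \cdot 23 - \left(36 - \frac{3724}{1635}\right) = 138 - \frac{55136}{1635} = \frac{170494}{1635}$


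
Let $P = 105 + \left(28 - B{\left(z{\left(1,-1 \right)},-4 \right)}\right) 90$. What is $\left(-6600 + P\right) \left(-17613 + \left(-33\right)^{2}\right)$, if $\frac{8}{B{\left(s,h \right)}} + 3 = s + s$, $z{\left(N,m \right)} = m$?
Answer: $63303444$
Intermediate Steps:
$B{\left(s,h \right)} = \frac{8}{-3 + 2 s}$ ($B{\left(s,h \right)} = \frac{8}{-3 + \left(s + s\right)} = \frac{8}{-3 + 2 s}$)
$P = 2769$ ($P = 105 + \left(28 - \frac{8}{-3 + 2 \left(-1\right)}\right) 90 = 105 + \left(28 - \frac{8}{-3 - 2}\right) 90 = 105 + \left(28 - \frac{8}{-5}\right) 90 = 105 + \left(28 - 8 \left(- \frac{1}{5}\right)\right) 90 = 105 + \left(28 - - \frac{8}{5}\right) 90 = 105 + \left(28 + \frac{8}{5}\right) 90 = 105 + \frac{148}{5} \cdot 90 = 105 + 2664 = 2769$)
$\left(-6600 + P\right) \left(-17613 + \left(-33\right)^{2}\right) = \left(-6600 + 2769\right) \left(-17613 + \left(-33\right)^{2}\right) = - 3831 \left(-17613 + 1089\right) = \left(-3831\right) \left(-16524\right) = 63303444$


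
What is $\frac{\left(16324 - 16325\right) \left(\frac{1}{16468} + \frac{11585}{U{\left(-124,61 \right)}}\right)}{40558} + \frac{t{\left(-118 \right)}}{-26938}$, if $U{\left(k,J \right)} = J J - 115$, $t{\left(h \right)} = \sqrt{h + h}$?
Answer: $- \frac{95392693}{1204240186632} - \frac{i \sqrt{59}}{13469} \approx -7.9214 \cdot 10^{-5} - 0.00057028 i$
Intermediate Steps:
$t{\left(h \right)} = \sqrt{2} \sqrt{h}$ ($t{\left(h \right)} = \sqrt{2 h} = \sqrt{2} \sqrt{h}$)
$U{\left(k,J \right)} = -115 + J^{2}$ ($U{\left(k,J \right)} = J^{2} - 115 = -115 + J^{2}$)
$\frac{\left(16324 - 16325\right) \left(\frac{1}{16468} + \frac{11585}{U{\left(-124,61 \right)}}\right)}{40558} + \frac{t{\left(-118 \right)}}{-26938} = \frac{\left(16324 - 16325\right) \left(\frac{1}{16468} + \frac{11585}{-115 + 61^{2}}\right)}{40558} + \frac{\sqrt{2} \sqrt{-118}}{-26938} = - (\frac{1}{16468} + \frac{11585}{-115 + 3721}) \frac{1}{40558} + \sqrt{2} i \sqrt{118} \left(- \frac{1}{26938}\right) = - (\frac{1}{16468} + \frac{11585}{3606}) \frac{1}{40558} + 2 i \sqrt{59} \left(- \frac{1}{26938}\right) = - (\frac{1}{16468} + 11585 \cdot \frac{1}{3606}) \frac{1}{40558} - \frac{i \sqrt{59}}{13469} = - (\frac{1}{16468} + \frac{11585}{3606}) \frac{1}{40558} - \frac{i \sqrt{59}}{13469} = \left(-1\right) \frac{95392693}{29691804} \cdot \frac{1}{40558} - \frac{i \sqrt{59}}{13469} = \left(- \frac{95392693}{29691804}\right) \frac{1}{40558} - \frac{i \sqrt{59}}{13469} = - \frac{95392693}{1204240186632} - \frac{i \sqrt{59}}{13469}$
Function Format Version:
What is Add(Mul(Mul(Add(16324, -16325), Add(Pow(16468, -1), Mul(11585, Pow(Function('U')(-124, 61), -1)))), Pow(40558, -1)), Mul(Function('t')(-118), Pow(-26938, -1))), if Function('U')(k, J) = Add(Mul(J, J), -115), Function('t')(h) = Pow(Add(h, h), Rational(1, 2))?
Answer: Add(Rational(-95392693, 1204240186632), Mul(Rational(-1, 13469), I, Pow(59, Rational(1, 2)))) ≈ Add(-7.9214e-5, Mul(-0.00057028, I))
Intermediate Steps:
Function('t')(h) = Mul(Pow(2, Rational(1, 2)), Pow(h, Rational(1, 2))) (Function('t')(h) = Pow(Mul(2, h), Rational(1, 2)) = Mul(Pow(2, Rational(1, 2)), Pow(h, Rational(1, 2))))
Function('U')(k, J) = Add(-115, Pow(J, 2)) (Function('U')(k, J) = Add(Pow(J, 2), -115) = Add(-115, Pow(J, 2)))
Add(Mul(Mul(Add(16324, -16325), Add(Pow(16468, -1), Mul(11585, Pow(Function('U')(-124, 61), -1)))), Pow(40558, -1)), Mul(Function('t')(-118), Pow(-26938, -1))) = Add(Mul(Mul(Add(16324, -16325), Add(Pow(16468, -1), Mul(11585, Pow(Add(-115, Pow(61, 2)), -1)))), Pow(40558, -1)), Mul(Mul(Pow(2, Rational(1, 2)), Pow(-118, Rational(1, 2))), Pow(-26938, -1))) = Add(Mul(Mul(-1, Add(Rational(1, 16468), Mul(11585, Pow(Add(-115, 3721), -1)))), Rational(1, 40558)), Mul(Mul(Pow(2, Rational(1, 2)), Mul(I, Pow(118, Rational(1, 2)))), Rational(-1, 26938))) = Add(Mul(Mul(-1, Add(Rational(1, 16468), Mul(11585, Pow(3606, -1)))), Rational(1, 40558)), Mul(Mul(2, I, Pow(59, Rational(1, 2))), Rational(-1, 26938))) = Add(Mul(Mul(-1, Add(Rational(1, 16468), Mul(11585, Rational(1, 3606)))), Rational(1, 40558)), Mul(Rational(-1, 13469), I, Pow(59, Rational(1, 2)))) = Add(Mul(Mul(-1, Add(Rational(1, 16468), Rational(11585, 3606))), Rational(1, 40558)), Mul(Rational(-1, 13469), I, Pow(59, Rational(1, 2)))) = Add(Mul(Mul(-1, Rational(95392693, 29691804)), Rational(1, 40558)), Mul(Rational(-1, 13469), I, Pow(59, Rational(1, 2)))) = Add(Mul(Rational(-95392693, 29691804), Rational(1, 40558)), Mul(Rational(-1, 13469), I, Pow(59, Rational(1, 2)))) = Add(Rational(-95392693, 1204240186632), Mul(Rational(-1, 13469), I, Pow(59, Rational(1, 2))))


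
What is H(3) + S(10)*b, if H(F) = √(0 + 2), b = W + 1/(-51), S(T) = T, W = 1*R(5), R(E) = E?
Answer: 2540/51 + √2 ≈ 51.218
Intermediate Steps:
W = 5 (W = 1*5 = 5)
b = 254/51 (b = 5 + 1/(-51) = 5 - 1/51 = 254/51 ≈ 4.9804)
H(F) = √2
H(3) + S(10)*b = √2 + 10*(254/51) = √2 + 2540/51 = 2540/51 + √2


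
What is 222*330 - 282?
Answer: 72978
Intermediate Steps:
222*330 - 282 = 73260 - 282 = 72978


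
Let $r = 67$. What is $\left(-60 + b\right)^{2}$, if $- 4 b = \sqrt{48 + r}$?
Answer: $\frac{\left(240 + \sqrt{115}\right)^{2}}{16} \approx 3928.9$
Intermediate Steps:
$b = - \frac{\sqrt{115}}{4}$ ($b = - \frac{\sqrt{48 + 67}}{4} = - \frac{\sqrt{115}}{4} \approx -2.681$)
$\left(-60 + b\right)^{2} = \left(-60 - \frac{\sqrt{115}}{4}\right)^{2}$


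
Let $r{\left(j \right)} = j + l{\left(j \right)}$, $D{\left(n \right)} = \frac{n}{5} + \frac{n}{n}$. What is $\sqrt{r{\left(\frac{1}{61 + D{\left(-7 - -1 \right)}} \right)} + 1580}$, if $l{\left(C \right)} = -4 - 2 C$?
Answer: $\frac{\sqrt{9102881}}{76} \approx 39.699$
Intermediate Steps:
$D{\left(n \right)} = 1 + \frac{n}{5}$ ($D{\left(n \right)} = n \frac{1}{5} + 1 = \frac{n}{5} + 1 = 1 + \frac{n}{5}$)
$r{\left(j \right)} = -4 - j$ ($r{\left(j \right)} = j - \left(4 + 2 j\right) = -4 - j$)
$\sqrt{r{\left(\frac{1}{61 + D{\left(-7 - -1 \right)}} \right)} + 1580} = \sqrt{\left(-4 - \frac{1}{61 + \left(1 + \frac{-7 - -1}{5}\right)}\right) + 1580} = \sqrt{\left(-4 - \frac{1}{61 + \left(1 + \frac{-7 + 1}{5}\right)}\right) + 1580} = \sqrt{\left(-4 - \frac{1}{61 + \left(1 + \frac{1}{5} \left(-6\right)\right)}\right) + 1580} = \sqrt{\left(-4 - \frac{1}{61 + \left(1 - \frac{6}{5}\right)}\right) + 1580} = \sqrt{\left(-4 - \frac{1}{61 - \frac{1}{5}}\right) + 1580} = \sqrt{\left(-4 - \frac{1}{\frac{304}{5}}\right) + 1580} = \sqrt{\left(-4 - \frac{5}{304}\right) + 1580} = \sqrt{- \frac{1221}{304} + 1580} = \sqrt{\frac{479099}{304}} = \frac{\sqrt{9102881}}{76}$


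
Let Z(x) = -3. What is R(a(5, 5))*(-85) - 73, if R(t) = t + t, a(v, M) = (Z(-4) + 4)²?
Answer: -243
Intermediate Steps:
a(v, M) = 1 (a(v, M) = (-3 + 4)² = 1² = 1)
R(t) = 2*t
R(a(5, 5))*(-85) - 73 = (2*1)*(-85) - 73 = 2*(-85) - 73 = -170 - 73 = -243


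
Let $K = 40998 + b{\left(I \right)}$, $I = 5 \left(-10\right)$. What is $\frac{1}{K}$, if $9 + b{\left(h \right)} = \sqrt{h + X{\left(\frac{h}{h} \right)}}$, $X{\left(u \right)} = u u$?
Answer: $\frac{40989}{1680098170} - \frac{7 i}{1680098170} \approx 2.4397 \cdot 10^{-5} - 4.1664 \cdot 10^{-9} i$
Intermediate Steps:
$X{\left(u \right)} = u^{2}$
$I = -50$
$b{\left(h \right)} = -9 + \sqrt{1 + h}$ ($b{\left(h \right)} = -9 + \sqrt{h + \left(\frac{h}{h}\right)^{2}} = -9 + \sqrt{h + 1^{2}} = -9 + \sqrt{h + 1} = -9 + \sqrt{1 + h}$)
$K = 40989 + 7 i$ ($K = 40998 - \left(9 - \sqrt{1 - 50}\right) = 40998 - \left(9 - \sqrt{-49}\right) = 40998 - \left(9 - 7 i\right) = 40989 + 7 i \approx 40989.0 + 7.0 i$)
$\frac{1}{K} = \frac{1}{40989 + 7 i} = \frac{40989 - 7 i}{1680098170}$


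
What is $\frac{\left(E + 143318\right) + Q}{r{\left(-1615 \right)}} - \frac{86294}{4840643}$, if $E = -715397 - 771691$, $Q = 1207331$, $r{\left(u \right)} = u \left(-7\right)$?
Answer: $- \frac{34812002313}{2880182585} \approx -12.087$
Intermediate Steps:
$r{\left(u \right)} = - 7 u$
$E = -1487088$ ($E = -715397 - 771691 = -1487088$)
$\frac{\left(E + 143318\right) + Q}{r{\left(-1615 \right)}} - \frac{86294}{4840643} = \frac{\left(-1487088 + 143318\right) + 1207331}{\left(-7\right) \left(-1615\right)} - \frac{86294}{4840643} = \frac{-1343770 + 1207331}{11305} - \frac{86294}{4840643} = \left(-136439\right) \frac{1}{11305} - \frac{86294}{4840643} = - \frac{7181}{595} - \frac{86294}{4840643} = - \frac{34812002313}{2880182585}$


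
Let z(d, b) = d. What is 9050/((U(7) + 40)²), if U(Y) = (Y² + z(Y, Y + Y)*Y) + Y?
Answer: 362/841 ≈ 0.43044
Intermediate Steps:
U(Y) = Y + 2*Y² (U(Y) = (Y² + Y*Y) + Y = (Y² + Y²) + Y = 2*Y² + Y = Y + 2*Y²)
9050/((U(7) + 40)²) = 9050/((7*(1 + 2*7) + 40)²) = 9050/((7*(1 + 14) + 40)²) = 9050/((7*15 + 40)²) = 9050/((105 + 40)²) = 9050/(145²) = 9050/21025 = 9050*(1/21025) = 362/841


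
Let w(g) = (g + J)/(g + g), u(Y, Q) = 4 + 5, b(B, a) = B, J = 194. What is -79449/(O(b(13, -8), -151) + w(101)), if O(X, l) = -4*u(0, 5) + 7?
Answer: 16048698/5563 ≈ 2884.9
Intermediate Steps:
u(Y, Q) = 9
w(g) = (194 + g)/(2*g) (w(g) = (g + 194)/(g + g) = (194 + g)/((2*g)) = (194 + g)*(1/(2*g)) = (194 + g)/(2*g))
O(X, l) = -29 (O(X, l) = -4*9 + 7 = -36 + 7 = -29)
-79449/(O(b(13, -8), -151) + w(101)) = -79449/(-29 + (½)*(194 + 101)/101) = -79449/(-29 + (½)*(1/101)*295) = -79449/(-29 + 295/202) = -79449/(-5563/202) = -79449*(-202/5563) = 16048698/5563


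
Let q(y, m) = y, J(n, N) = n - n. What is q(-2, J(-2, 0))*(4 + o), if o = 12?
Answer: -32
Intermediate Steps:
J(n, N) = 0
q(-2, J(-2, 0))*(4 + o) = -2*(4 + 12) = -2*16 = -32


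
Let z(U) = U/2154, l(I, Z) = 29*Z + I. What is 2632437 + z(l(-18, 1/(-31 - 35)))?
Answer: 374237772451/142164 ≈ 2.6324e+6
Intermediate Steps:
l(I, Z) = I + 29*Z
z(U) = U/2154 (z(U) = U*(1/2154) = U/2154)
2632437 + z(l(-18, 1/(-31 - 35))) = 2632437 + (-18 + 29/(-31 - 35))/2154 = 2632437 + (-18 + 29/(-66))/2154 = 2632437 + (-18 + 29*(-1/66))/2154 = 2632437 + (-18 - 29/66)/2154 = 2632437 + (1/2154)*(-1217/66) = 2632437 - 1217/142164 = 374237772451/142164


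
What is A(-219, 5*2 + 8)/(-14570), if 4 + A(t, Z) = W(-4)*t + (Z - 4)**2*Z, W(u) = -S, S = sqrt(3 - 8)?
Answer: -1762/7285 - 219*I*sqrt(5)/14570 ≈ -0.24187 - 0.03361*I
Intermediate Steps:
S = I*sqrt(5) (S = sqrt(-5) = I*sqrt(5) ≈ 2.2361*I)
W(u) = -I*sqrt(5)
A(t, Z) = -4 + Z*(-4 + Z)**2 - I*t*sqrt(5) (A(t, Z) = -4 + ((-I*sqrt(5))*t + (Z - 4)**2*Z) = -4 + (-I*t*sqrt(5) + (-4 + Z)**2*Z) = -4 + (-I*t*sqrt(5) + Z*(-4 + Z)**2) = -4 + (Z*(-4 + Z)**2 - I*t*sqrt(5)) = -4 + Z*(-4 + Z)**2 - I*t*sqrt(5))
A(-219, 5*2 + 8)/(-14570) = (-4 + (5*2 + 8)*(-4 + (5*2 + 8))**2 - 1*I*(-219)*sqrt(5))/(-14570) = (-4 + (10 + 8)*(-4 + (10 + 8))**2 + 219*I*sqrt(5))*(-1/14570) = (-4 + 18*(-4 + 18)**2 + 219*I*sqrt(5))*(-1/14570) = (-4 + 18*14**2 + 219*I*sqrt(5))*(-1/14570) = (-4 + 18*196 + 219*I*sqrt(5))*(-1/14570) = (-4 + 3528 + 219*I*sqrt(5))*(-1/14570) = (3524 + 219*I*sqrt(5))*(-1/14570) = -1762/7285 - 219*I*sqrt(5)/14570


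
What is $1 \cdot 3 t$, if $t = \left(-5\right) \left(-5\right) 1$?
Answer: $75$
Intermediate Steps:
$t = 25$ ($t = 25 \cdot 1 = 25$)
$1 \cdot 3 t = 1 \cdot 3 \cdot 25 = 3 \cdot 25 = 75$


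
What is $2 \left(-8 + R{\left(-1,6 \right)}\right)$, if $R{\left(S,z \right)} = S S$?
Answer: $-14$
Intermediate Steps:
$R{\left(S,z \right)} = S^{2}$
$2 \left(-8 + R{\left(-1,6 \right)}\right) = 2 \left(-8 + \left(-1\right)^{2}\right) = 2 \left(-8 + 1\right) = 2 \left(-7\right) = -14$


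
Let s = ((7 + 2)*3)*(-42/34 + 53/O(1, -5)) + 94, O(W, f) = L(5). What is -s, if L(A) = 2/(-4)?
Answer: 47623/17 ≈ 2801.4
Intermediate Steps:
L(A) = -1/2 (L(A) = 2*(-1/4) = -1/2)
O(W, f) = -1/2
s = -47623/17 (s = ((7 + 2)*3)*(-42/34 + 53/(-1/2)) + 94 = (9*3)*(-42*1/34 + 53*(-2)) + 94 = 27*(-21/17 - 106) + 94 = 27*(-1823/17) + 94 = -49221/17 + 94 = -47623/17 ≈ -2801.4)
-s = -1*(-47623/17) = 47623/17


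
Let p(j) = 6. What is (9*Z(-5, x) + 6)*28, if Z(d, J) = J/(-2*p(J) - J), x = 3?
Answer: 588/5 ≈ 117.60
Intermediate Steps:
Z(d, J) = J/(-12 - J) (Z(d, J) = J/(-2*6 - J) = J/(-12 - J))
(9*Z(-5, x) + 6)*28 = (9*(-1*3/(12 + 3)) + 6)*28 = (9*(-1*3/15) + 6)*28 = (9*(-1*3*1/15) + 6)*28 = (9*(-⅕) + 6)*28 = (-9/5 + 6)*28 = (21/5)*28 = 588/5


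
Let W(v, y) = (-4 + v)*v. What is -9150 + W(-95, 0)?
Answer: 255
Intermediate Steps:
W(v, y) = v*(-4 + v)
-9150 + W(-95, 0) = -9150 - 95*(-4 - 95) = -9150 - 95*(-99) = -9150 + 9405 = 255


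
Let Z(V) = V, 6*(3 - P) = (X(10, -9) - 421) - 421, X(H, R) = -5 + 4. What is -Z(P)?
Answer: -287/2 ≈ -143.50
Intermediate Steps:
X(H, R) = -1
P = 287/2 (P = 3 - ((-1 - 421) - 421)/6 = 3 - (-422 - 421)/6 = 3 - 1/6*(-843) = 3 + 281/2 = 287/2 ≈ 143.50)
-Z(P) = -1*287/2 = -287/2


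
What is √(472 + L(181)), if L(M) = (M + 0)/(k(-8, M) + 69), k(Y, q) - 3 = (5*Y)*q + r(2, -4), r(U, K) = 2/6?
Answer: √218231216119/21503 ≈ 21.725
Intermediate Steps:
r(U, K) = ⅓ (r(U, K) = 2*(⅙) = ⅓)
k(Y, q) = 10/3 + 5*Y*q (k(Y, q) = 3 + ((5*Y)*q + ⅓) = 3 + (5*Y*q + ⅓) = 3 + (⅓ + 5*Y*q) = 10/3 + 5*Y*q)
L(M) = M/(217/3 - 40*M) (L(M) = (M + 0)/((10/3 + 5*(-8)*M) + 69) = M/((10/3 - 40*M) + 69) = M/(217/3 - 40*M))
√(472 + L(181)) = √(472 - 3*181/(-217 + 120*181)) = √(472 - 3*181/(-217 + 21720)) = √(472 - 3*181/21503) = √(472 - 3*181*1/21503) = √(472 - 543/21503) = √(10148873/21503) = √218231216119/21503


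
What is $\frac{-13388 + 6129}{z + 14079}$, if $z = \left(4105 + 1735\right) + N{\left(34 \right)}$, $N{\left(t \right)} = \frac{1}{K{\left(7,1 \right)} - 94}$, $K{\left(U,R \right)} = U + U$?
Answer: $- \frac{580720}{1593519} \approx -0.36443$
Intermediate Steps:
$K{\left(U,R \right)} = 2 U$
$N{\left(t \right)} = - \frac{1}{80}$ ($N{\left(t \right)} = \frac{1}{2 \cdot 7 - 94} = \frac{1}{14 - 94} = \frac{1}{-80} = - \frac{1}{80}$)
$z = \frac{467199}{80}$ ($z = \left(4105 + 1735\right) - \frac{1}{80} = 5840 - \frac{1}{80} = \frac{467199}{80} \approx 5840.0$)
$\frac{-13388 + 6129}{z + 14079} = \frac{-13388 + 6129}{\frac{467199}{80} + 14079} = - \frac{7259}{\frac{1593519}{80}} = \left(-7259\right) \frac{80}{1593519} = - \frac{580720}{1593519}$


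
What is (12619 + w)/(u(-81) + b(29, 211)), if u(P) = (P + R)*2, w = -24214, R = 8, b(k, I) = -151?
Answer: 3865/99 ≈ 39.040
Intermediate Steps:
u(P) = 16 + 2*P (u(P) = (P + 8)*2 = (8 + P)*2 = 16 + 2*P)
(12619 + w)/(u(-81) + b(29, 211)) = (12619 - 24214)/((16 + 2*(-81)) - 151) = -11595/((16 - 162) - 151) = -11595/(-146 - 151) = -11595/(-297) = -11595*(-1/297) = 3865/99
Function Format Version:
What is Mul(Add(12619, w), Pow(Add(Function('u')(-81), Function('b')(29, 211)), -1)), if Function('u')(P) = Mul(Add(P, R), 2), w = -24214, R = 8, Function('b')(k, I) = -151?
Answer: Rational(3865, 99) ≈ 39.040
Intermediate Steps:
Function('u')(P) = Add(16, Mul(2, P)) (Function('u')(P) = Mul(Add(P, 8), 2) = Mul(Add(8, P), 2) = Add(16, Mul(2, P)))
Mul(Add(12619, w), Pow(Add(Function('u')(-81), Function('b')(29, 211)), -1)) = Mul(Add(12619, -24214), Pow(Add(Add(16, Mul(2, -81)), -151), -1)) = Mul(-11595, Pow(Add(Add(16, -162), -151), -1)) = Mul(-11595, Pow(Add(-146, -151), -1)) = Mul(-11595, Pow(-297, -1)) = Mul(-11595, Rational(-1, 297)) = Rational(3865, 99)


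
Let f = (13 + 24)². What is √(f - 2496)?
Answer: 7*I*√23 ≈ 33.571*I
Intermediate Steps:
f = 1369 (f = 37² = 1369)
√(f - 2496) = √(1369 - 2496) = √(-1127) = 7*I*√23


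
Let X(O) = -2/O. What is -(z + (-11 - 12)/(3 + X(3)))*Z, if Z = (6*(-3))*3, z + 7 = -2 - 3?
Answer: -8262/7 ≈ -1180.3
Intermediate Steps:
z = -12 (z = -7 + (-2 - 3) = -7 - 5 = -12)
Z = -54 (Z = -18*3 = -54)
-(z + (-11 - 12)/(3 + X(3)))*Z = -(-12 + (-11 - 12)/(3 - 2/3))*(-54) = -(-12 - 23/(3 - 2*⅓))*(-54) = -(-12 - 23/(3 - ⅔))*(-54) = -(-12 - 23/7/3)*(-54) = -(-12 - 23*3/7)*(-54) = -(-12 - 69/7)*(-54) = -(-153)*(-54)/7 = -1*8262/7 = -8262/7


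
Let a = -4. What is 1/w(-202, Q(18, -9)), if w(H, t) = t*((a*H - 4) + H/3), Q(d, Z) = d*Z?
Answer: -1/119340 ≈ -8.3794e-6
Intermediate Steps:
Q(d, Z) = Z*d
w(H, t) = t*(-4 - 11*H/3) (w(H, t) = t*((-4*H - 4) + H/3) = t*((-4 - 4*H) + H*(⅓)) = t*((-4 - 4*H) + H/3) = t*(-4 - 11*H/3))
1/w(-202, Q(18, -9)) = 1/((-9*18)*(-12 - 11*(-202))/3) = 1/((⅓)*(-162)*(-12 + 2222)) = 1/((⅓)*(-162)*2210) = 1/(-119340) = -1/119340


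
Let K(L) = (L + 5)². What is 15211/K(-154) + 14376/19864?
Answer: 77664110/55125083 ≈ 1.4089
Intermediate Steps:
K(L) = (5 + L)²
15211/K(-154) + 14376/19864 = 15211/((5 - 154)²) + 14376/19864 = 15211/((-149)²) + 14376*(1/19864) = 15211/22201 + 1797/2483 = 77664110/55125083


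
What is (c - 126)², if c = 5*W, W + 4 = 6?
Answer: 13456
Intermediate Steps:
W = 2 (W = -4 + 6 = 2)
c = 10 (c = 5*2 = 10)
(c - 126)² = (10 - 126)² = (-116)² = 13456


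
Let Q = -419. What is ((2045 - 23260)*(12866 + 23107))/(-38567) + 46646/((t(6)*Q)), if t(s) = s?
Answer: 958401665974/48478719 ≈ 19770.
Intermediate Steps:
((2045 - 23260)*(12866 + 23107))/(-38567) + 46646/((t(6)*Q)) = ((2045 - 23260)*(12866 + 23107))/(-38567) + 46646/((6*(-419))) = -21215*35973*(-1/38567) + 46646/(-2514) = -763167195*(-1/38567) + 46646*(-1/2514) = 763167195/38567 - 23323/1257 = 958401665974/48478719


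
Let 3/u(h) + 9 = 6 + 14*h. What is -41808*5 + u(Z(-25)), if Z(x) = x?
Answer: -73791123/353 ≈ -2.0904e+5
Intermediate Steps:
u(h) = 3/(-3 + 14*h) (u(h) = 3/(-9 + (6 + 14*h)) = 3/(-3 + 14*h))
-41808*5 + u(Z(-25)) = -41808*5 + 3/(-3 + 14*(-25)) = -209040 + 3/(-3 - 350) = -209040 + 3/(-353) = -209040 + 3*(-1/353) = -209040 - 3/353 = -73791123/353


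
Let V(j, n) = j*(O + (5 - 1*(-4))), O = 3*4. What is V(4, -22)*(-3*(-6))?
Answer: 1512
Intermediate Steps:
O = 12
V(j, n) = 21*j (V(j, n) = j*(12 + (5 - 1*(-4))) = j*(12 + (5 + 4)) = j*(12 + 9) = j*21 = 21*j)
V(4, -22)*(-3*(-6)) = (21*4)*(-3*(-6)) = 84*18 = 1512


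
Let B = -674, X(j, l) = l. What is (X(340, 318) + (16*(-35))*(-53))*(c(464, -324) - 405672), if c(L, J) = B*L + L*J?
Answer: -26060582512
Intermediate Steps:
c(L, J) = -674*L + J*L (c(L, J) = -674*L + L*J = -674*L + J*L)
(X(340, 318) + (16*(-35))*(-53))*(c(464, -324) - 405672) = (318 + (16*(-35))*(-53))*(464*(-674 - 324) - 405672) = (318 - 560*(-53))*(464*(-998) - 405672) = (318 + 29680)*(-463072 - 405672) = 29998*(-868744) = -26060582512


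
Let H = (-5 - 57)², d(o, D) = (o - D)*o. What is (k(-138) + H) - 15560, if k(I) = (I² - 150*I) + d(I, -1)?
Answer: 46934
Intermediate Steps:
d(o, D) = o*(o - D)
H = 3844 (H = (-62)² = 3844)
k(I) = I² - 150*I + I*(1 + I) (k(I) = (I² - 150*I) + I*(I - 1*(-1)) = (I² - 150*I) + I*(I + 1) = (I² - 150*I) + I*(1 + I) = I² - 150*I + I*(1 + I))
(k(-138) + H) - 15560 = (-138*(-149 + 2*(-138)) + 3844) - 15560 = (-138*(-149 - 276) + 3844) - 15560 = (-138*(-425) + 3844) - 15560 = (58650 + 3844) - 15560 = 62494 - 15560 = 46934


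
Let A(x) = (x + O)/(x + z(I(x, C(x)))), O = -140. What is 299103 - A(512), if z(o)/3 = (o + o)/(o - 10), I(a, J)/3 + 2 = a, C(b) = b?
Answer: 11775955941/39371 ≈ 2.9910e+5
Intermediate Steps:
I(a, J) = -6 + 3*a
z(o) = 6*o/(-10 + o) (z(o) = 3*((o + o)/(o - 10)) = 3*((2*o)/(-10 + o)) = 3*(2*o/(-10 + o)) = 6*o/(-10 + o))
A(x) = (-140 + x)/(x + 6*(-6 + 3*x)/(-16 + 3*x)) (A(x) = (x - 140)/(x + 6*(-6 + 3*x)/(-10 + (-6 + 3*x))) = (-140 + x)/(x + 6*(-6 + 3*x)/(-16 + 3*x)))
299103 - A(512) = 299103 - (-140 + 512)*(-16 + 3*512)/(-36 + 18*512 + 512*(-16 + 3*512)) = 299103 - 372*(-16 + 1536)/(-36 + 9216 + 512*(-16 + 1536)) = 299103 - 372*1520/(-36 + 9216 + 512*1520) = 299103 - 372*1520/(-36 + 9216 + 778240) = 299103 - 372*1520/787420 = 299103 - 1*28272/39371 = 299103 - 28272/39371 = 11775955941/39371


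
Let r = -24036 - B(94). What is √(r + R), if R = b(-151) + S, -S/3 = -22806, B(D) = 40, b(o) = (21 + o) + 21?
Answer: √44233 ≈ 210.32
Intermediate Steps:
b(o) = 42 + o
r = -24076 (r = -24036 - 1*40 = -24036 - 40 = -24076)
S = 68418 (S = -3*(-22806) = 68418)
R = 68309 (R = (42 - 151) + 68418 = -109 + 68418 = 68309)
√(r + R) = √(-24076 + 68309) = √44233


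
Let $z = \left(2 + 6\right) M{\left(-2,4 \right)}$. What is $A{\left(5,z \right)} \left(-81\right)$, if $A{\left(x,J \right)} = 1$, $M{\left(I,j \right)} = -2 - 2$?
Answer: $-81$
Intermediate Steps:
$M{\left(I,j \right)} = -4$
$z = -32$ ($z = \left(2 + 6\right) \left(-4\right) = 8 \left(-4\right) = -32$)
$A{\left(5,z \right)} \left(-81\right) = 1 \left(-81\right) = -81$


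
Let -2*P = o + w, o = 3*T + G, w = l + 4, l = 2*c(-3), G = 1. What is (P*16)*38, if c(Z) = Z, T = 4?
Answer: -3344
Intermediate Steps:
l = -6 (l = 2*(-3) = -6)
w = -2 (w = -6 + 4 = -2)
o = 13 (o = 3*4 + 1 = 12 + 1 = 13)
P = -11/2 (P = -(13 - 2)/2 = -1/2*11 = -11/2 ≈ -5.5000)
(P*16)*38 = -11/2*16*38 = -88*38 = -3344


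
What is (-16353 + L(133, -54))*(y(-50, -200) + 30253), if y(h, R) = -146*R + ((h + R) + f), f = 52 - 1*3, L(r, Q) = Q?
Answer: -972147564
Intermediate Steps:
f = 49 (f = 52 - 3 = 49)
y(h, R) = 49 + h - 145*R (y(h, R) = -146*R + ((h + R) + 49) = -146*R + ((R + h) + 49) = -146*R + (49 + R + h) = 49 + h - 145*R)
(-16353 + L(133, -54))*(y(-50, -200) + 30253) = (-16353 - 54)*((49 - 50 - 145*(-200)) + 30253) = -16407*((49 - 50 + 29000) + 30253) = -16407*(28999 + 30253) = -16407*59252 = -972147564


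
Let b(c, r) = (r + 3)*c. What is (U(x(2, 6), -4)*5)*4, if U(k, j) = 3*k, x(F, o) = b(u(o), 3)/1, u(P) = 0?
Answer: 0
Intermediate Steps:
b(c, r) = c*(3 + r) (b(c, r) = (3 + r)*c = c*(3 + r))
x(F, o) = 0 (x(F, o) = (0*(3 + 3))/1 = (0*6)*1 = 0*1 = 0)
(U(x(2, 6), -4)*5)*4 = ((3*0)*5)*4 = (0*5)*4 = 0*4 = 0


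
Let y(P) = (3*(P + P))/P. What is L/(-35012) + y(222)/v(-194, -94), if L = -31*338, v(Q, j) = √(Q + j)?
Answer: 5239/17506 - I*√2/4 ≈ 0.29927 - 0.35355*I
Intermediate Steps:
y(P) = 6 (y(P) = (3*(2*P))/P = (6*P)/P = 6)
L = -10478
L/(-35012) + y(222)/v(-194, -94) = -10478/(-35012) + 6/(√(-194 - 94)) = -10478*(-1/35012) + 6/(√(-288)) = 5239/17506 + 6/((12*I*√2)) = 5239/17506 + 6*(-I*√2/24) = 5239/17506 - I*√2/4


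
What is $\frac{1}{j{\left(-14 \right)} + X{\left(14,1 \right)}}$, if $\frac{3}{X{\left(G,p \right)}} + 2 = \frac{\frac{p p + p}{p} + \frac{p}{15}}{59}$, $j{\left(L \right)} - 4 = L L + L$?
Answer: $\frac{1739}{320799} \approx 0.0054208$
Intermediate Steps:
$j{\left(L \right)} = 4 + L + L^{2}$ ($j{\left(L \right)} = 4 + \left(L L + L\right) = 4 + \left(L^{2} + L\right) = 4 + \left(L + L^{2}\right) = 4 + L + L^{2}$)
$X{\left(G,p \right)} = \frac{3}{-2 + \frac{p}{885} + \frac{p + p^{2}}{59 p}}$ ($X{\left(G,p \right)} = \frac{3}{-2 + \frac{\frac{p p + p}{p} + \frac{p}{15}}{59}} = \frac{3}{-2 + \left(\frac{p^{2} + p}{p} + p \frac{1}{15}\right) \frac{1}{59}} = \frac{3}{-2 + \left(\frac{p + p^{2}}{p} + \frac{p}{15}\right) \frac{1}{59}} = \frac{3}{-2 + \left(\frac{p}{15} + \frac{p + p^{2}}{p}\right) \frac{1}{59}} = \frac{3}{-2 + \left(\frac{p}{885} + \frac{p + p^{2}}{59 p}\right)} = \frac{3}{-2 + \frac{p}{885} + \frac{p + p^{2}}{59 p}}$)
$\frac{1}{j{\left(-14 \right)} + X{\left(14,1 \right)}} = \frac{1}{\left(4 - 14 + \left(-14\right)^{2}\right) + \frac{2655}{-1755 + 16 \cdot 1}} = \frac{1}{\left(4 - 14 + 196\right) + \frac{2655}{-1755 + 16}} = \frac{1}{186 + \frac{2655}{-1739}} = \frac{1}{186 + 2655 \left(- \frac{1}{1739}\right)} = \frac{1}{186 - \frac{2655}{1739}} = \frac{1}{\frac{320799}{1739}} = \frac{1739}{320799}$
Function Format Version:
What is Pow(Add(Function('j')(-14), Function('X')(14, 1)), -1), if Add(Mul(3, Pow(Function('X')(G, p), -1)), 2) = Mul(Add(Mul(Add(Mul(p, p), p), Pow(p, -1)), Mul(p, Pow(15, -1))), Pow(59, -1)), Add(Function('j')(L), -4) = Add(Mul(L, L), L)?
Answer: Rational(1739, 320799) ≈ 0.0054208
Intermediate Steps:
Function('j')(L) = Add(4, L, Pow(L, 2)) (Function('j')(L) = Add(4, Add(Mul(L, L), L)) = Add(4, Add(Pow(L, 2), L)) = Add(4, Add(L, Pow(L, 2))) = Add(4, L, Pow(L, 2)))
Function('X')(G, p) = Mul(3, Pow(Add(-2, Mul(Rational(1, 885), p), Mul(Rational(1, 59), Pow(p, -1), Add(p, Pow(p, 2)))), -1)) (Function('X')(G, p) = Mul(3, Pow(Add(-2, Mul(Add(Mul(Add(Mul(p, p), p), Pow(p, -1)), Mul(p, Pow(15, -1))), Pow(59, -1))), -1)) = Mul(3, Pow(Add(-2, Mul(Add(Mul(Add(Pow(p, 2), p), Pow(p, -1)), Mul(p, Rational(1, 15))), Rational(1, 59))), -1)) = Mul(3, Pow(Add(-2, Mul(Add(Mul(Add(p, Pow(p, 2)), Pow(p, -1)), Mul(Rational(1, 15), p)), Rational(1, 59))), -1)) = Mul(3, Pow(Add(-2, Mul(Add(Mul(Pow(p, -1), Add(p, Pow(p, 2))), Mul(Rational(1, 15), p)), Rational(1, 59))), -1)) = Mul(3, Pow(Add(-2, Mul(Add(Mul(Rational(1, 15), p), Mul(Pow(p, -1), Add(p, Pow(p, 2)))), Rational(1, 59))), -1)) = Mul(3, Pow(Add(-2, Add(Mul(Rational(1, 885), p), Mul(Rational(1, 59), Pow(p, -1), Add(p, Pow(p, 2))))), -1)) = Mul(3, Pow(Add(-2, Mul(Rational(1, 885), p), Mul(Rational(1, 59), Pow(p, -1), Add(p, Pow(p, 2)))), -1)))
Pow(Add(Function('j')(-14), Function('X')(14, 1)), -1) = Pow(Add(Add(4, -14, Pow(-14, 2)), Mul(2655, Pow(Add(-1755, Mul(16, 1)), -1))), -1) = Pow(Add(Add(4, -14, 196), Mul(2655, Pow(Add(-1755, 16), -1))), -1) = Pow(Add(186, Mul(2655, Pow(-1739, -1))), -1) = Pow(Add(186, Mul(2655, Rational(-1, 1739))), -1) = Pow(Add(186, Rational(-2655, 1739)), -1) = Pow(Rational(320799, 1739), -1) = Rational(1739, 320799)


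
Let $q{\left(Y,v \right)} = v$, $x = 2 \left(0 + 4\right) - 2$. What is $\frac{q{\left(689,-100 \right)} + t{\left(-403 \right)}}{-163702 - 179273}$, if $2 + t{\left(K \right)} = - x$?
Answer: $\frac{36}{114325} \approx 0.00031489$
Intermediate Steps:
$x = 6$ ($x = 2 \cdot 4 - 2 = 8 - 2 = 6$)
$t{\left(K \right)} = -8$ ($t{\left(K \right)} = -2 - 6 = -8$)
$\frac{q{\left(689,-100 \right)} + t{\left(-403 \right)}}{-163702 - 179273} = \frac{-100 - 8}{-163702 - 179273} = - \frac{108}{-342975} = \left(-108\right) \left(- \frac{1}{342975}\right) = \frac{36}{114325}$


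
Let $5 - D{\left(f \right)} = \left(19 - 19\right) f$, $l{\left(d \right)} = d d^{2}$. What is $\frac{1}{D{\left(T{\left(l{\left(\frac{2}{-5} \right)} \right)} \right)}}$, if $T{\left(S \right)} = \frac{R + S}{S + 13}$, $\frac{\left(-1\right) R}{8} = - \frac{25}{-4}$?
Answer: $\frac{1}{5} \approx 0.2$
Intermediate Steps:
$R = -50$ ($R = - 8 \left(- \frac{25}{-4}\right) = - 8 \left(\left(-25\right) \left(- \frac{1}{4}\right)\right) = \left(-8\right) \frac{25}{4} = -50$)
$l{\left(d \right)} = d^{3}$
$T{\left(S \right)} = \frac{-50 + S}{13 + S}$ ($T{\left(S \right)} = \frac{-50 + S}{S + 13} = \frac{-50 + S}{13 + S}$)
$D{\left(f \right)} = 5$ ($D{\left(f \right)} = 5 - \left(19 - 19\right) f = 5 - 0 f = 5 - 0 = 5 + 0 = 5$)
$\frac{1}{D{\left(T{\left(l{\left(\frac{2}{-5} \right)} \right)} \right)}} = \frac{1}{5}$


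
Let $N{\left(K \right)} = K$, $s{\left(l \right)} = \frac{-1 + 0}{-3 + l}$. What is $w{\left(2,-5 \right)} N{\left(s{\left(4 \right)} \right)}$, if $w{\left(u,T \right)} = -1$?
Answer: $1$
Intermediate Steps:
$s{\left(l \right)} = - \frac{1}{-3 + l}$
$w{\left(2,-5 \right)} N{\left(s{\left(4 \right)} \right)} = - \frac{-1}{-3 + 4} = - \frac{-1}{1} = - \left(-1\right) 1 = \left(-1\right) \left(-1\right) = 1$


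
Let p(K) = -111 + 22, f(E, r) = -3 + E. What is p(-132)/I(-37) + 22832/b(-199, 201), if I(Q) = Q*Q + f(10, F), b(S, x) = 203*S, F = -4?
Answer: -35012165/55586272 ≈ -0.62987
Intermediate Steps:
I(Q) = 7 + Q**2 (I(Q) = Q*Q + (-3 + 10) = Q**2 + 7 = 7 + Q**2)
p(K) = -89
p(-132)/I(-37) + 22832/b(-199, 201) = -89/(7 + (-37)**2) + 22832/((203*(-199))) = -89/(7 + 1369) + 22832/(-40397) = -89/1376 + 22832*(-1/40397) = -89*1/1376 - 22832/40397 = -89/1376 - 22832/40397 = -35012165/55586272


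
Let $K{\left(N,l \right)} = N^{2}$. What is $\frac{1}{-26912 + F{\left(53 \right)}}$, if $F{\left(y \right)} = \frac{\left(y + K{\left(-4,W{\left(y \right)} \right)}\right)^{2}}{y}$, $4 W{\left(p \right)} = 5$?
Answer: $- \frac{53}{1421575} \approx -3.7283 \cdot 10^{-5}$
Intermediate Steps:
$W{\left(p \right)} = \frac{5}{4}$ ($W{\left(p \right)} = \frac{1}{4} \cdot 5 = \frac{5}{4}$)
$F{\left(y \right)} = \frac{\left(16 + y\right)^{2}}{y}$ ($F{\left(y \right)} = \frac{\left(y + \left(-4\right)^{2}\right)^{2}}{y} = \frac{\left(y + 16\right)^{2}}{y} = \frac{\left(16 + y\right)^{2}}{y}$)
$\frac{1}{-26912 + F{\left(53 \right)}} = \frac{1}{-26912 + \frac{\left(16 + 53\right)^{2}}{53}} = \frac{1}{-26912 + \frac{69^{2}}{53}} = \frac{1}{-26912 + \frac{1}{53} \cdot 4761} = \frac{1}{-26912 + \frac{4761}{53}} = \frac{1}{- \frac{1421575}{53}} = - \frac{53}{1421575}$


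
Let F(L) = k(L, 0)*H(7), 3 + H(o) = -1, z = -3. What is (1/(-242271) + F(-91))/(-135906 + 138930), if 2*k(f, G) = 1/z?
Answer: 161513/732627504 ≈ 0.00022046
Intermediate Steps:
H(o) = -4 (H(o) = -3 - 1 = -4)
k(f, G) = -⅙ (k(f, G) = (½)/(-3) = (½)*(-⅓) = -⅙)
F(L) = ⅔ (F(L) = -⅙*(-4) = ⅔)
(1/(-242271) + F(-91))/(-135906 + 138930) = (1/(-242271) + ⅔)/(-135906 + 138930) = (-1/242271 + ⅔)/3024 = (161513/242271)*(1/3024) = 161513/732627504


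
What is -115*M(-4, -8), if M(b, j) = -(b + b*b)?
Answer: 1380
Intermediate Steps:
M(b, j) = -b - b² (M(b, j) = -(b + b²) = -b - b²)
-115*M(-4, -8) = -(-115)*(-4)*(1 - 4) = -(-115)*(-4)*(-3) = -115*(-12) = 1380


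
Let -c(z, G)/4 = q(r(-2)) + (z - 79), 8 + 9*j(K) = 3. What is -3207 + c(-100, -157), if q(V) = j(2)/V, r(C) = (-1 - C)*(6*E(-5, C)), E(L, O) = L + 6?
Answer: -67247/27 ≈ -2490.6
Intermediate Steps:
j(K) = -5/9 (j(K) = -8/9 + (1/9)*3 = -8/9 + 1/3 = -5/9)
E(L, O) = 6 + L
r(C) = -6 - 6*C (r(C) = (-1 - C)*(6*(6 - 5)) = (-1 - C)*(6*1) = (-1 - C)*6 = -6 - 6*C)
q(V) = -5/(9*V)
c(z, G) = 8542/27 - 4*z (c(z, G) = -4*(-5/(9*(-6 - 6*(-2))) + (z - 79)) = -4*(-5/(9*(-6 + 12)) + (-79 + z)) = -4*(-5/9/6 + (-79 + z)) = -4*(-5/9*1/6 + (-79 + z)) = -4*(-5/54 + (-79 + z)) = -4*(-4271/54 + z) = 8542/27 - 4*z)
-3207 + c(-100, -157) = -3207 + (8542/27 - 4*(-100)) = -3207 + (8542/27 + 400) = -3207 + 19342/27 = -67247/27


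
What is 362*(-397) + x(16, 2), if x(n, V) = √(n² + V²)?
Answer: -143714 + 2*√65 ≈ -1.4370e+5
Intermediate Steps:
x(n, V) = √(V² + n²)
362*(-397) + x(16, 2) = 362*(-397) + √(2² + 16²) = -143714 + √(4 + 256) = -143714 + √260 = -143714 + 2*√65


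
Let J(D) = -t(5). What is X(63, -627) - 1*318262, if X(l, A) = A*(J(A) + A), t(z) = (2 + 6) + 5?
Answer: 83018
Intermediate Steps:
t(z) = 13 (t(z) = 8 + 5 = 13)
J(D) = -13 (J(D) = -1*13 = -13)
X(l, A) = A*(-13 + A)
X(63, -627) - 1*318262 = -627*(-13 - 627) - 1*318262 = -627*(-640) - 318262 = 401280 - 318262 = 83018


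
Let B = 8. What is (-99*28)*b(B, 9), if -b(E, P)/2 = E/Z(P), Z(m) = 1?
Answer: 44352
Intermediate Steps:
b(E, P) = -2*E (b(E, P) = -2*E/1 = -2*E)
(-99*28)*b(B, 9) = (-99*28)*(-2*8) = -2772*(-16) = 44352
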